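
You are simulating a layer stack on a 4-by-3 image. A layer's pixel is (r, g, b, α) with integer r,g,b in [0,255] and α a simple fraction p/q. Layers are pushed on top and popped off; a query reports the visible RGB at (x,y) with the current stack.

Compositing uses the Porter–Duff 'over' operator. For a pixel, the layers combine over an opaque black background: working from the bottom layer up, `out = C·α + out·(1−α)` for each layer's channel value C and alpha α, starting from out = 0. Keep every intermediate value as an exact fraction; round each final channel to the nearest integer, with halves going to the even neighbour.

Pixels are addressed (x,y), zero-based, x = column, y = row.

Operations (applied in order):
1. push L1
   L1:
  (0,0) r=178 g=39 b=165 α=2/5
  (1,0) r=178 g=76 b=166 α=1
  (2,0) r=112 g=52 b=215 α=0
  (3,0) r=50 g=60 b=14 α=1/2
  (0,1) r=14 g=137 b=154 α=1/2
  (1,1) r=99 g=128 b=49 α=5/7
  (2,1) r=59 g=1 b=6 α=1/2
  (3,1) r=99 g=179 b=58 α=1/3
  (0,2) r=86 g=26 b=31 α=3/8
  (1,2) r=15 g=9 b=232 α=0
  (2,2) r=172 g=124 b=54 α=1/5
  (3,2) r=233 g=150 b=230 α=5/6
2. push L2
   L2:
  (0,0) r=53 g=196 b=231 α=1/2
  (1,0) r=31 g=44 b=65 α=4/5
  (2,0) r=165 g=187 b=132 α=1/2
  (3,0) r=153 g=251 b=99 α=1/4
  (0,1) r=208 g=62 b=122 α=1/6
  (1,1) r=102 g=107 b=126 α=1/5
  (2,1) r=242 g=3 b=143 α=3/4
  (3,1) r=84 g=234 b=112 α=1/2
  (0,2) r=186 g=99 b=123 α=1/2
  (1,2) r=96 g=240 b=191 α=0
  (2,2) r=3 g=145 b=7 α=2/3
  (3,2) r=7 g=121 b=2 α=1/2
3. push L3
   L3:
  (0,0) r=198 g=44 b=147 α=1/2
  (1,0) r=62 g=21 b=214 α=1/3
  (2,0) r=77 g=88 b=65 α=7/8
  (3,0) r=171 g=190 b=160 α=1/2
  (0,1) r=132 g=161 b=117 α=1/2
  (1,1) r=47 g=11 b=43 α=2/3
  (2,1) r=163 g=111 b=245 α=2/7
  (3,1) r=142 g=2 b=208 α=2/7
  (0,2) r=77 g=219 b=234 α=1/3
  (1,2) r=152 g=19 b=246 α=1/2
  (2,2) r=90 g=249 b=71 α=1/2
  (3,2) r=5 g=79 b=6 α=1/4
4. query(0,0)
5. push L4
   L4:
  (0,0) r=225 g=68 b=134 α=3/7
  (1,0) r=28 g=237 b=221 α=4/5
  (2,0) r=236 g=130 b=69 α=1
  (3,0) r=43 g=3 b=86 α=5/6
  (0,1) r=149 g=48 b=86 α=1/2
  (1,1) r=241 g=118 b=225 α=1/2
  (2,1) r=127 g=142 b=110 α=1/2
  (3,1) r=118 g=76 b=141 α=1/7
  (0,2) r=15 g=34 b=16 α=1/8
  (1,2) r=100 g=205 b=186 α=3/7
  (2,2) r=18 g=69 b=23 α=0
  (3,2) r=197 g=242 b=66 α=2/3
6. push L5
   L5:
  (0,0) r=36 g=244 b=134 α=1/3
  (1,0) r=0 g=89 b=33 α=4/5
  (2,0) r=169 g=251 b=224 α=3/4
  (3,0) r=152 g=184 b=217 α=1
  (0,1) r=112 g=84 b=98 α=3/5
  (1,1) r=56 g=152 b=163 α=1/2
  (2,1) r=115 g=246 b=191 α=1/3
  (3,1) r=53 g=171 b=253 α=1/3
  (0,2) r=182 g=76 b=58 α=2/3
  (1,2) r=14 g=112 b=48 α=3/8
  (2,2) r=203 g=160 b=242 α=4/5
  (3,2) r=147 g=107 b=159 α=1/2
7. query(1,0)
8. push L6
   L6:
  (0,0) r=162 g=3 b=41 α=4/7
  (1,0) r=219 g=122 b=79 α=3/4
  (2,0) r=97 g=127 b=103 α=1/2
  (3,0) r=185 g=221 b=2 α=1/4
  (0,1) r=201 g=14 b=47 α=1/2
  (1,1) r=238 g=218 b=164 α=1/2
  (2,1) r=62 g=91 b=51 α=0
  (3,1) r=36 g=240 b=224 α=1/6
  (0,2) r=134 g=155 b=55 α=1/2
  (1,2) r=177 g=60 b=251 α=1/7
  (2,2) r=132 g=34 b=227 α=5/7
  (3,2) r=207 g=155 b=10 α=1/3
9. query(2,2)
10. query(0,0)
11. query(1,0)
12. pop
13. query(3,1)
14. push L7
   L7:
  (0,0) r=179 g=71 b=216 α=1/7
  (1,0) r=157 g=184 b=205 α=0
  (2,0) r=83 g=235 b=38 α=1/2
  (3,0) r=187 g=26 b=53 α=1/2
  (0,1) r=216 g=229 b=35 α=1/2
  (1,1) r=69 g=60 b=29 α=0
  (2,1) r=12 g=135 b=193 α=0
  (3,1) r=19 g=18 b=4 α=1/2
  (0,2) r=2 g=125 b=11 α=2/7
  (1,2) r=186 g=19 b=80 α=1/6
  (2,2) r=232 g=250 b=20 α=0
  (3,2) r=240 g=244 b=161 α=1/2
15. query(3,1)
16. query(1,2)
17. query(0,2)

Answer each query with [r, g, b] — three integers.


at x=0,y=0 over L1,L2,L3:
+L1 (α=2/5) → [356/5, 78/5, 66]
+L2 (α=1/2) → [621/10, 529/5, 297/2]
+L3 (α=1/2) → [2601/20, 749/10, 591/4]
rounded: [130, 75, 148]

(1,0) stack=L1,L2,L3,L4,L5; from [0,0,0]:
L1 α=1: [178, 76, 166]
L2 α=4/5: [302/5, 252/5, 426/5]
L3 α=1/3: [914/15, 203/5, 1922/15]
L4 α=4/5: [2594/75, 4943/25, 15182/75]
L5 α=4/5: [2594/375, 13843/125, 25082/375]
= [7, 111, 67]

query (2,2) [L1,L2,L3,L4,L5,L6] — begin 0,0,0
L1 α=1/5: [172/5, 124/5, 54/5]
L2 α=2/3: [202/15, 1574/15, 124/15]
L3 α=1/2: [776/15, 5309/30, 1189/30]
L4 α=0: [776/15, 5309/30, 1189/30]
L5 α=4/5: [12956/75, 24509/150, 30229/150]
L6 α=5/7: [75412/525, 37259/525, 115354/525]
= [144, 71, 220]

at x=0,y=0 over L1,L2,L3,L4,L5,L6:
after L1 α=2/5: [356/5, 78/5, 66]
after L2 α=1/2: [621/10, 529/5, 297/2]
after L3 α=1/2: [2601/20, 749/10, 591/4]
after L4 α=3/7: [5976/35, 2518/35, 993/7]
after L5 α=1/3: [4404/35, 13576/105, 2924/21]
after L6 α=4/7: [35892/245, 13996/245, 4072/49]
→ [146, 57, 83]

at x=1,y=0 over L1,L2,L3,L4,L5,L6:
after L1 α=1: [178, 76, 166]
after L2 α=4/5: [302/5, 252/5, 426/5]
after L3 α=1/3: [914/15, 203/5, 1922/15]
after L4 α=4/5: [2594/75, 4943/25, 15182/75]
after L5 α=4/5: [2594/375, 13843/125, 25082/375]
after L6 α=3/4: [248969/1500, 59593/500, 113957/1500]
= [166, 119, 76]

query (3,1) [L1,L2,L3,L4,L5] — begin 0,0,0
L1 α=1/3: [33, 179/3, 58/3]
L2 α=1/2: [117/2, 881/6, 197/3]
L3 α=2/7: [1153/14, 4429/42, 319/3]
L4 α=1/7: [4285/49, 4961/49, 779/7]
L5 α=1/3: [11167/147, 18301/147, 3329/21]
= [76, 124, 159]

(3,1) stack=L1,L2,L3,L4,L5,L7; from [0,0,0]:
L1 α=1/3: [33, 179/3, 58/3]
L2 α=1/2: [117/2, 881/6, 197/3]
L3 α=2/7: [1153/14, 4429/42, 319/3]
L4 α=1/7: [4285/49, 4961/49, 779/7]
L5 α=1/3: [11167/147, 18301/147, 3329/21]
L7 α=1/2: [6980/147, 20947/294, 3413/42]
→ [47, 71, 81]

at x=1,y=2 over L1,L2,L3,L4,L5,L7:
L1 α=0: [0, 0, 0]
L2 α=0: [0, 0, 0]
L3 α=1/2: [76, 19/2, 123]
L4 α=3/7: [604/7, 653/7, 150]
L5 α=3/8: [1657/28, 5617/56, 447/4]
L7 α=1/6: [13493/168, 29149/336, 2555/24]
= [80, 87, 106]

at x=0,y=2 over L1,L2,L3,L4,L5,L7:
L1 α=3/8: [129/4, 39/4, 93/8]
L2 α=1/2: [873/8, 435/8, 1077/16]
L3 α=1/3: [1181/12, 437/4, 983/8]
L4 α=1/8: [8447/96, 3195/32, 7009/64]
L5 α=2/3: [43391/288, 8059/96, 4811/64]
L7 α=2/7: [218107/2016, 9185/96, 25463/448]
rounded: [108, 96, 57]


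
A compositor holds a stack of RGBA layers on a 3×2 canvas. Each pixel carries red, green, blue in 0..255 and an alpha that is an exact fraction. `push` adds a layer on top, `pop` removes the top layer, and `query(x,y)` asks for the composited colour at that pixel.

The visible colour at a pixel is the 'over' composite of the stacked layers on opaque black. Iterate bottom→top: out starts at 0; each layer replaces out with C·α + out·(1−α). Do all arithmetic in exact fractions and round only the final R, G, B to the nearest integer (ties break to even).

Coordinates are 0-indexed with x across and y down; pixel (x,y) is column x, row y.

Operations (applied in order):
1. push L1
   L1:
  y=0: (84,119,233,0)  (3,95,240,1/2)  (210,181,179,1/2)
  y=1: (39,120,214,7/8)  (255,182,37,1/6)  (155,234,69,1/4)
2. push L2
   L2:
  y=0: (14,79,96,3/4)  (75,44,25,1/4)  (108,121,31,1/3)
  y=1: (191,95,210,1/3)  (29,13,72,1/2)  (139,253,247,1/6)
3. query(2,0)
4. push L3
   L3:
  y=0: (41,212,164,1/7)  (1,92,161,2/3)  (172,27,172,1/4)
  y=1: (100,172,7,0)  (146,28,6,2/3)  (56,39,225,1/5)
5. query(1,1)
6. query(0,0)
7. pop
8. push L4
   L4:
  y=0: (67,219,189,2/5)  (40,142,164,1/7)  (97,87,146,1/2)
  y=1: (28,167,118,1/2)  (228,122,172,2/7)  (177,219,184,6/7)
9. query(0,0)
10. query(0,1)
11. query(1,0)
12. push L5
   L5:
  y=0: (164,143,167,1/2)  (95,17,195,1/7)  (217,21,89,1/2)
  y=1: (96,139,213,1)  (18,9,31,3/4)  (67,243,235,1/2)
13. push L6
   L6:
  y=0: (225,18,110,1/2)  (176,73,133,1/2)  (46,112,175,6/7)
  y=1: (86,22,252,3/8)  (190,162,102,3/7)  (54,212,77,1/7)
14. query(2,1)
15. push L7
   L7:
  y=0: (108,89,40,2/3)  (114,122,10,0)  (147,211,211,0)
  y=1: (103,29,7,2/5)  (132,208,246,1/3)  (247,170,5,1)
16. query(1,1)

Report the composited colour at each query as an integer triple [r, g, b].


at x=2,y=0 over L1,L2:
+L1 (α=1/2) → [105, 181/2, 179/2]
+L2 (α=1/3) → [106, 302/3, 70]
→ [106, 101, 70]

query (1,1) [L1,L2,L3] — begin 0,0,0
+L1 (α=1/6) → [85/2, 91/3, 37/6]
+L2 (α=1/2) → [143/4, 65/3, 469/12]
+L3 (α=2/3) → [437/4, 233/9, 613/36]
= [109, 26, 17]

at x=0,y=0 over L1,L2,L3:
+L1 (α=0) → [0, 0, 0]
+L2 (α=3/4) → [21/2, 237/4, 72]
+L3 (α=1/7) → [104/7, 1135/14, 596/7]
rounded: [15, 81, 85]

(0,0) stack=L1,L2,L4; from [0,0,0]:
L1 α=0: [0, 0, 0]
L2 α=3/4: [21/2, 237/4, 72]
L4 α=2/5: [331/10, 2463/20, 594/5]
rounded: [33, 123, 119]

(0,1) stack=L1,L2,L4; from [0,0,0]:
+L1 (α=7/8) → [273/8, 105, 749/4]
+L2 (α=1/3) → [1037/12, 305/3, 1169/6]
+L4 (α=1/2) → [1373/24, 403/3, 1877/12]
= [57, 134, 156]

(1,0) stack=L1,L2,L4; from [0,0,0]:
L1 α=1/2: [3/2, 95/2, 120]
L2 α=1/4: [159/8, 373/8, 385/4]
L4 α=1/7: [91/4, 241/4, 1483/14]
rounded: [23, 60, 106]

query (2,1) [L1,L2,L4,L5,L6] — begin 0,0,0
+L1 (α=1/4) → [155/4, 117/2, 69/4]
+L2 (α=1/6) → [1331/24, 1091/12, 1333/24]
+L4 (α=6/7) → [26819/168, 16859/84, 27829/168]
+L5 (α=1/2) → [38075/336, 37271/168, 67309/336]
+L6 (α=1/7) → [41099/392, 43207/196, 71621/392]
→ [105, 220, 183]

query (1,1) [L1,L2,L4,L5,L6,L7] — begin 0,0,0
L1 α=1/6: [85/2, 91/3, 37/6]
L2 α=1/2: [143/4, 65/3, 469/12]
L4 α=2/7: [2539/28, 151/3, 6473/84]
L5 α=3/4: [4051/112, 58/3, 14285/336]
L6 α=3/7: [20011/196, 1690/21, 39989/588]
L7 α=1/3: [32947/294, 7748/63, 112313/882]
→ [112, 123, 127]


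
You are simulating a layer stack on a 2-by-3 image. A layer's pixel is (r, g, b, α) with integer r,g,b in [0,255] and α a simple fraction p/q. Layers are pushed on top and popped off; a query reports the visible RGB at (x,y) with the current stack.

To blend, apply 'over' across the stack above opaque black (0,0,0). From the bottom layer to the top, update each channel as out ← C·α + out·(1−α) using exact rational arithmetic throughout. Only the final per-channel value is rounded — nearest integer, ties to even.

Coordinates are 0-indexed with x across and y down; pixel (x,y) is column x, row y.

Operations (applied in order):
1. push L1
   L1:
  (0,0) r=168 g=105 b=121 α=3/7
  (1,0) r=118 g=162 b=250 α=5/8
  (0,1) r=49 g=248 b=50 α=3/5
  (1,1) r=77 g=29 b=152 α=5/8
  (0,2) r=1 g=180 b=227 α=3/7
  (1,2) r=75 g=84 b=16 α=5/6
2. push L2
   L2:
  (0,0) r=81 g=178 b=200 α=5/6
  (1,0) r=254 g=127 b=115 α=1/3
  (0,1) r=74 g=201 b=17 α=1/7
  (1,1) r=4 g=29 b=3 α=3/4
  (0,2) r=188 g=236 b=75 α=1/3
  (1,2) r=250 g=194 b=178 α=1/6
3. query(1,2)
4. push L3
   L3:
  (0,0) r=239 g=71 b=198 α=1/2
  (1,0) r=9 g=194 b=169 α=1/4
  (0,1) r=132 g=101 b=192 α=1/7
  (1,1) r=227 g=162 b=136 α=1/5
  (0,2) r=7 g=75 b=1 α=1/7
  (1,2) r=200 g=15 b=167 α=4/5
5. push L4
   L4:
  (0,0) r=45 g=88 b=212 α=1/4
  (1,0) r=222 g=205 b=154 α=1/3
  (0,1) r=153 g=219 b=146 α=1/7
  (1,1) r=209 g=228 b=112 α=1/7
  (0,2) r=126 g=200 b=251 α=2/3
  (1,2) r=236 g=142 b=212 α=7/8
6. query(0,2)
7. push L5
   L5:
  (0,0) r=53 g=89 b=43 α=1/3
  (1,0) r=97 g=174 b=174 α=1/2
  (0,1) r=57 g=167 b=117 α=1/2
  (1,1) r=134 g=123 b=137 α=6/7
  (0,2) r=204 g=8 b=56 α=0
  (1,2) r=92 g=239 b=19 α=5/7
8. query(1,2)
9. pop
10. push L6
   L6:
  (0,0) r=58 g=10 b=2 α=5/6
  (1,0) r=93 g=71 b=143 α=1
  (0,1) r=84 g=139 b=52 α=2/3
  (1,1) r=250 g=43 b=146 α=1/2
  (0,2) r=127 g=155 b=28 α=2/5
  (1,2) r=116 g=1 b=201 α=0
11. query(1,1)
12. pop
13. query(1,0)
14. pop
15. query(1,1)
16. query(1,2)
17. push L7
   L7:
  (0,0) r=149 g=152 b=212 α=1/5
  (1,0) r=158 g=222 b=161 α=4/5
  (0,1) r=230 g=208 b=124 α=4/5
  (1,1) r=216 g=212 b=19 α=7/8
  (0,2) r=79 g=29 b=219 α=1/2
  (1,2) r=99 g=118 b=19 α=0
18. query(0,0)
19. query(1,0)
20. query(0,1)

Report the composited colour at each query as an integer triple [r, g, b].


at x=1,y=2 over L1,L2:
+L1 (α=5/6) → [125/2, 70, 40/3]
+L2 (α=1/6) → [375/4, 272/3, 367/9]
→ [94, 91, 41]

at x=0,y=2 over L1,L2,L3,L4:
+L1 (α=3/7) → [3/7, 540/7, 681/7]
+L2 (α=1/3) → [1322/21, 2732/21, 629/7]
+L3 (α=1/7) → [2693/49, 5989/49, 3781/49]
+L4 (α=2/3) → [15041/147, 25589/147, 28379/147]
→ [102, 174, 193]

at x=1,y=2 over L1,L2,L3,L4,L5:
+L1 (α=5/6) → [125/2, 70, 40/3]
+L2 (α=1/6) → [375/4, 272/3, 367/9]
+L3 (α=4/5) → [715/4, 452/15, 6379/45]
+L4 (α=7/8) → [7323/32, 7681/60, 73159/360]
+L5 (α=5/7) → [14683/112, 43531/210, 90259/1260]
→ [131, 207, 72]

at x=1,y=1 over L1,L2,L3,L4,L6:
L1 α=5/8: [385/8, 145/8, 95]
L2 α=3/4: [481/32, 841/32, 26]
L3 α=1/5: [2297/40, 2137/40, 48]
L4 α=1/7: [11071/140, 10971/140, 400/7]
L6 α=1/2: [46071/280, 16991/280, 711/7]
rounded: [165, 61, 102]

at x=1,y=0 over L1,L2,L3,L4:
+L1 (α=5/8) → [295/4, 405/4, 625/4]
+L2 (α=1/3) → [803/6, 659/6, 285/2]
+L3 (α=1/4) → [821/8, 1047/8, 1193/8]
+L4 (α=1/3) → [1709/12, 1867/12, 603/4]
→ [142, 156, 151]

(1,1) stack=L1,L2,L3; from [0,0,0]:
after L1 α=5/8: [385/8, 145/8, 95]
after L2 α=3/4: [481/32, 841/32, 26]
after L3 α=1/5: [2297/40, 2137/40, 48]
→ [57, 53, 48]

at x=1,y=2 over L1,L2,L3:
after L1 α=5/6: [125/2, 70, 40/3]
after L2 α=1/6: [375/4, 272/3, 367/9]
after L3 α=4/5: [715/4, 452/15, 6379/45]
→ [179, 30, 142]

at x=0,y=0 over L1,L2,L3,L7:
+L1 (α=3/7) → [72, 45, 363/7]
+L2 (α=5/6) → [159/2, 935/6, 7363/42]
+L3 (α=1/2) → [637/4, 1361/12, 15679/84]
+L7 (α=1/5) → [786/5, 1817/15, 20131/105]
= [157, 121, 192]

(1,0) stack=L1,L2,L3,L7; from [0,0,0]:
after L1 α=5/8: [295/4, 405/4, 625/4]
after L2 α=1/3: [803/6, 659/6, 285/2]
after L3 α=1/4: [821/8, 1047/8, 1193/8]
after L7 α=4/5: [5877/40, 8151/40, 1269/8]
→ [147, 204, 159]

query (0,1) [L1,L2,L3,L7] — begin 0,0,0
L1 α=3/5: [147/5, 744/5, 30]
L2 α=1/7: [1252/35, 5469/35, 197/7]
L3 α=1/7: [12132/245, 36349/245, 2526/49]
L7 α=4/5: [237532/1225, 240189/1225, 5366/49]
= [194, 196, 110]


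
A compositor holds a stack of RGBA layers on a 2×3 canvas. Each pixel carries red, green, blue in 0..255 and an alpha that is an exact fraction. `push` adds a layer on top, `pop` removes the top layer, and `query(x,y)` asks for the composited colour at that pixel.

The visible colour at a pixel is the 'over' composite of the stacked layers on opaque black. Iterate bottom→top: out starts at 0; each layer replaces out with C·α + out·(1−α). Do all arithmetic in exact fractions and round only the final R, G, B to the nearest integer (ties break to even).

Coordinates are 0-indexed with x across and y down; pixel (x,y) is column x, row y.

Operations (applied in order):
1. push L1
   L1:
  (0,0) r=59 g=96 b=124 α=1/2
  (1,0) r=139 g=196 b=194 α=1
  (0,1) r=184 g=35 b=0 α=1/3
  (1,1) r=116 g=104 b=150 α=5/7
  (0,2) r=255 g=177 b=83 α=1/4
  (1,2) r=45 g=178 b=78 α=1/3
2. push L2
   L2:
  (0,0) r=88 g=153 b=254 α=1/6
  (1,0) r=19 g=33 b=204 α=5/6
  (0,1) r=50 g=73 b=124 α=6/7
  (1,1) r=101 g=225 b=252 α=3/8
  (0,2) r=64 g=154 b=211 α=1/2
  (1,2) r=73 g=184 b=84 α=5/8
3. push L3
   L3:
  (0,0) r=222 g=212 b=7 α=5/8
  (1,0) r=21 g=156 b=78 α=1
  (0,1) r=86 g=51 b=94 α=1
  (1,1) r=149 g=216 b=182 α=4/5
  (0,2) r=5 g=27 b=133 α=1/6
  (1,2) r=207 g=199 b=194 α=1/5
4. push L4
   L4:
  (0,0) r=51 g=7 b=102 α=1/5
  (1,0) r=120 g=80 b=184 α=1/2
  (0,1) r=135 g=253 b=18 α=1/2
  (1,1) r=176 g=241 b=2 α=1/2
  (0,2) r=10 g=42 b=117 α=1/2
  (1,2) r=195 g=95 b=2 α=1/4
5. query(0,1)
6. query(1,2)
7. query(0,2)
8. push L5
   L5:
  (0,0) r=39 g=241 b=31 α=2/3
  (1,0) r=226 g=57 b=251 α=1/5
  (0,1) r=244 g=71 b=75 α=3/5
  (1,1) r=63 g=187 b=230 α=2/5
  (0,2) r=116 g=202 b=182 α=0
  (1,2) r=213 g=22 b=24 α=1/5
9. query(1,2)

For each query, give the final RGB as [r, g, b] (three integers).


query (0,1) [L1,L2,L3,L4] — begin 0,0,0
after L1 α=1/3: [184/3, 35/3, 0]
after L2 α=6/7: [1084/21, 1349/21, 744/7]
after L3 α=1: [86, 51, 94]
after L4 α=1/2: [221/2, 152, 56]
= [110, 152, 56]

query (1,2) [L1,L2,L3,L4] — begin 0,0,0
+L1 (α=1/3) → [15, 178/3, 26]
+L2 (α=5/8) → [205/4, 549/4, 249/4]
+L3 (α=1/5) → [412/5, 748/5, 443/5]
+L4 (α=1/4) → [2211/20, 2719/20, 1339/20]
= [111, 136, 67]

at x=0,y=2 over L1,L2,L3,L4:
L1 α=1/4: [255/4, 177/4, 83/4]
L2 α=1/2: [511/8, 793/8, 927/8]
L3 α=1/6: [865/16, 4181/48, 5699/48]
L4 α=1/2: [1025/32, 6197/96, 11315/96]
→ [32, 65, 118]

(1,2) stack=L1,L2,L3,L4,L5; from [0,0,0]:
L1 α=1/3: [15, 178/3, 26]
L2 α=5/8: [205/4, 549/4, 249/4]
L3 α=1/5: [412/5, 748/5, 443/5]
L4 α=1/4: [2211/20, 2719/20, 1339/20]
L5 α=1/5: [3276/25, 2829/25, 1459/25]
→ [131, 113, 58]


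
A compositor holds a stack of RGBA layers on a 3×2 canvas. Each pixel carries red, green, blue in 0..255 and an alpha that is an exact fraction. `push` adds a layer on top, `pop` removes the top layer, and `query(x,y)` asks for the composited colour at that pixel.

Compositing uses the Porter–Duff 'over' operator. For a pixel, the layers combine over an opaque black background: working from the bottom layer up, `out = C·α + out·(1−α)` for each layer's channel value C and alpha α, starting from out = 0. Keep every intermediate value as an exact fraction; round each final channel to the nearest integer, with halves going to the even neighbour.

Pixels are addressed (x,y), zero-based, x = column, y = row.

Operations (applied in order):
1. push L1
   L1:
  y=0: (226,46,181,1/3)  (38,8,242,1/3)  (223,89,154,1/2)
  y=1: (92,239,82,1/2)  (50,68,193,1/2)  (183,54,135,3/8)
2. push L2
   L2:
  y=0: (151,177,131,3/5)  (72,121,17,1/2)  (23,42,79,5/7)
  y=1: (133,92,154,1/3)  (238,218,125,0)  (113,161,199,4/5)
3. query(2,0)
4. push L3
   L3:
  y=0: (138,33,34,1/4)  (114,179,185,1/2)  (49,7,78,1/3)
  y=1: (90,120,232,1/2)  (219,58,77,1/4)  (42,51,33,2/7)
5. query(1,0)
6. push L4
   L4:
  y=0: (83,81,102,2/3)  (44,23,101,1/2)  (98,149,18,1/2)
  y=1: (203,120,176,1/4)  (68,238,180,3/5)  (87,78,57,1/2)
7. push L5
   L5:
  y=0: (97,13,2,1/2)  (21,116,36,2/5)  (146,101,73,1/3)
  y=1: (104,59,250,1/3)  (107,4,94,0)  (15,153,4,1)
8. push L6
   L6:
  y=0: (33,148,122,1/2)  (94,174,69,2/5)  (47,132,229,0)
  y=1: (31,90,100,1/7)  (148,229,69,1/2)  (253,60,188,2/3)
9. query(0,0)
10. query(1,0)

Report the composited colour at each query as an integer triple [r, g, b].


(2,0) stack=L1,L2; from [0,0,0]:
+L1 (α=1/2) → [223/2, 89/2, 77]
+L2 (α=5/7) → [338/7, 299/7, 549/7]
rounded: [48, 43, 78]

query (1,0) [L1,L2,L3] — begin 0,0,0
after L1 α=1/3: [38/3, 8/3, 242/3]
after L2 α=1/2: [127/3, 371/6, 293/6]
after L3 α=1/2: [469/6, 1445/12, 1403/12]
= [78, 120, 117]

query (0,0) [L1,L2,L3,L4,L5,L6] — begin 0,0,0
L1 α=1/3: [226/3, 46/3, 181/3]
L2 α=3/5: [1811/15, 337/3, 1541/15]
L3 α=1/4: [2501/20, 185/2, 1711/20]
L4 α=2/3: [5821/60, 509/6, 5791/60]
L5 α=1/2: [11641/120, 587/12, 5911/120]
L6 α=1/2: [15601/240, 2363/24, 20551/240]
rounded: [65, 98, 86]

(1,0) stack=L1,L2,L3,L4,L5,L6; from [0,0,0]:
L1 α=1/3: [38/3, 8/3, 242/3]
L2 α=1/2: [127/3, 371/6, 293/6]
L3 α=1/2: [469/6, 1445/12, 1403/12]
L4 α=1/2: [733/12, 1721/24, 2615/24]
L5 α=2/5: [901/20, 3577/40, 3191/40]
L6 α=2/5: [6463/100, 24651/200, 15093/200]
= [65, 123, 75]


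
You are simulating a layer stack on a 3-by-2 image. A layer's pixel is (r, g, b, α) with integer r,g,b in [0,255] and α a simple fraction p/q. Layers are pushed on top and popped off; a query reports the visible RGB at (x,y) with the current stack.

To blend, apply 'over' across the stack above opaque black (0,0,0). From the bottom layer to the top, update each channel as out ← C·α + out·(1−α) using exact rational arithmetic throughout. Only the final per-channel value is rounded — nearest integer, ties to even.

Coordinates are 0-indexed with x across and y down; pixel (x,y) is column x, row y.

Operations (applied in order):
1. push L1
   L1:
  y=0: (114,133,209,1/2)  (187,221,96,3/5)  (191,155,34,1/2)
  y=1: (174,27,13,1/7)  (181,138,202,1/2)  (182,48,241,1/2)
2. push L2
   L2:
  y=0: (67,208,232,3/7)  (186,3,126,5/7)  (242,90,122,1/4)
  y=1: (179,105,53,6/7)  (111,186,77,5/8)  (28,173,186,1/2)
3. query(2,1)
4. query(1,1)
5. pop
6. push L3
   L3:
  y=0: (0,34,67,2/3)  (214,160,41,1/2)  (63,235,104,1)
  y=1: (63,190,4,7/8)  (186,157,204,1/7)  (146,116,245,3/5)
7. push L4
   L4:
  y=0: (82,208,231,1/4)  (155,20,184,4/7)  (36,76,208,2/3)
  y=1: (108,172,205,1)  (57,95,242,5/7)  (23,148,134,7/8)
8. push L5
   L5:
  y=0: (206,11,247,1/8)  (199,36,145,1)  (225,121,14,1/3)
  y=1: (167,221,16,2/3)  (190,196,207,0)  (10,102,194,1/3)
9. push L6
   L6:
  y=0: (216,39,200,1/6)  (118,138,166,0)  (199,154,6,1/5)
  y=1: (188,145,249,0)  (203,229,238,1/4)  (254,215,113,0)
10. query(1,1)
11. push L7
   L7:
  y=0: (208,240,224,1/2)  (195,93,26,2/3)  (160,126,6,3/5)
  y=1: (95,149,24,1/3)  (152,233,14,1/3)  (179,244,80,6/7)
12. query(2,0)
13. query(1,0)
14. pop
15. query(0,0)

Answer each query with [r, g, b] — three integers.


query (2,1) [L1,L2] — begin 0,0,0
after L1 α=1/2: [91, 24, 241/2]
after L2 α=1/2: [119/2, 197/2, 613/4]
= [60, 98, 153]

query (1,1) [L1,L2] — begin 0,0,0
+L1 (α=1/2) → [181/2, 69, 101]
+L2 (α=5/8) → [1653/16, 1137/8, 86]
= [103, 142, 86]

query (1,1) [L1,L3,L4,L5,L6] — begin 0,0,0
L1 α=1/2: [181/2, 69, 101]
L3 α=1/7: [729/7, 571/7, 810/7]
L4 α=5/7: [3453/49, 4467/49, 10090/49]
L5 α=0: [3453/49, 4467/49, 10090/49]
L6 α=1/4: [10153/98, 12311/98, 10483/49]
→ [104, 126, 214]

at x=2,y=0 over L1,L3,L4,L5,L6,L7:
+L1 (α=1/2) → [191/2, 155/2, 17]
+L3 (α=1) → [63, 235, 104]
+L4 (α=2/3) → [45, 129, 520/3]
+L5 (α=1/3) → [105, 379/3, 1082/9]
+L6 (α=1/5) → [619/5, 1978/15, 4382/45]
+L7 (α=3/5) → [3638/25, 9626/75, 9574/225]
rounded: [146, 128, 43]

(1,0) stack=L1,L3,L4,L5,L6,L7; from [0,0,0]:
L1 α=3/5: [561/5, 663/5, 288/5]
L3 α=1/2: [1631/10, 1463/10, 493/10]
L4 α=4/7: [11093/70, 5189/70, 8839/70]
L5 α=1: [199, 36, 145]
L6 α=0: [199, 36, 145]
L7 α=2/3: [589/3, 74, 197/3]
rounded: [196, 74, 66]

at x=0,y=0 over L1,L3,L4,L5,L6:
+L1 (α=1/2) → [57, 133/2, 209/2]
+L3 (α=2/3) → [19, 269/6, 159/2]
+L4 (α=1/4) → [139/4, 685/8, 939/8]
+L5 (α=1/8) → [1797/32, 4883/64, 8549/64]
+L6 (α=1/6) → [5299/64, 26911/384, 18515/128]
= [83, 70, 145]


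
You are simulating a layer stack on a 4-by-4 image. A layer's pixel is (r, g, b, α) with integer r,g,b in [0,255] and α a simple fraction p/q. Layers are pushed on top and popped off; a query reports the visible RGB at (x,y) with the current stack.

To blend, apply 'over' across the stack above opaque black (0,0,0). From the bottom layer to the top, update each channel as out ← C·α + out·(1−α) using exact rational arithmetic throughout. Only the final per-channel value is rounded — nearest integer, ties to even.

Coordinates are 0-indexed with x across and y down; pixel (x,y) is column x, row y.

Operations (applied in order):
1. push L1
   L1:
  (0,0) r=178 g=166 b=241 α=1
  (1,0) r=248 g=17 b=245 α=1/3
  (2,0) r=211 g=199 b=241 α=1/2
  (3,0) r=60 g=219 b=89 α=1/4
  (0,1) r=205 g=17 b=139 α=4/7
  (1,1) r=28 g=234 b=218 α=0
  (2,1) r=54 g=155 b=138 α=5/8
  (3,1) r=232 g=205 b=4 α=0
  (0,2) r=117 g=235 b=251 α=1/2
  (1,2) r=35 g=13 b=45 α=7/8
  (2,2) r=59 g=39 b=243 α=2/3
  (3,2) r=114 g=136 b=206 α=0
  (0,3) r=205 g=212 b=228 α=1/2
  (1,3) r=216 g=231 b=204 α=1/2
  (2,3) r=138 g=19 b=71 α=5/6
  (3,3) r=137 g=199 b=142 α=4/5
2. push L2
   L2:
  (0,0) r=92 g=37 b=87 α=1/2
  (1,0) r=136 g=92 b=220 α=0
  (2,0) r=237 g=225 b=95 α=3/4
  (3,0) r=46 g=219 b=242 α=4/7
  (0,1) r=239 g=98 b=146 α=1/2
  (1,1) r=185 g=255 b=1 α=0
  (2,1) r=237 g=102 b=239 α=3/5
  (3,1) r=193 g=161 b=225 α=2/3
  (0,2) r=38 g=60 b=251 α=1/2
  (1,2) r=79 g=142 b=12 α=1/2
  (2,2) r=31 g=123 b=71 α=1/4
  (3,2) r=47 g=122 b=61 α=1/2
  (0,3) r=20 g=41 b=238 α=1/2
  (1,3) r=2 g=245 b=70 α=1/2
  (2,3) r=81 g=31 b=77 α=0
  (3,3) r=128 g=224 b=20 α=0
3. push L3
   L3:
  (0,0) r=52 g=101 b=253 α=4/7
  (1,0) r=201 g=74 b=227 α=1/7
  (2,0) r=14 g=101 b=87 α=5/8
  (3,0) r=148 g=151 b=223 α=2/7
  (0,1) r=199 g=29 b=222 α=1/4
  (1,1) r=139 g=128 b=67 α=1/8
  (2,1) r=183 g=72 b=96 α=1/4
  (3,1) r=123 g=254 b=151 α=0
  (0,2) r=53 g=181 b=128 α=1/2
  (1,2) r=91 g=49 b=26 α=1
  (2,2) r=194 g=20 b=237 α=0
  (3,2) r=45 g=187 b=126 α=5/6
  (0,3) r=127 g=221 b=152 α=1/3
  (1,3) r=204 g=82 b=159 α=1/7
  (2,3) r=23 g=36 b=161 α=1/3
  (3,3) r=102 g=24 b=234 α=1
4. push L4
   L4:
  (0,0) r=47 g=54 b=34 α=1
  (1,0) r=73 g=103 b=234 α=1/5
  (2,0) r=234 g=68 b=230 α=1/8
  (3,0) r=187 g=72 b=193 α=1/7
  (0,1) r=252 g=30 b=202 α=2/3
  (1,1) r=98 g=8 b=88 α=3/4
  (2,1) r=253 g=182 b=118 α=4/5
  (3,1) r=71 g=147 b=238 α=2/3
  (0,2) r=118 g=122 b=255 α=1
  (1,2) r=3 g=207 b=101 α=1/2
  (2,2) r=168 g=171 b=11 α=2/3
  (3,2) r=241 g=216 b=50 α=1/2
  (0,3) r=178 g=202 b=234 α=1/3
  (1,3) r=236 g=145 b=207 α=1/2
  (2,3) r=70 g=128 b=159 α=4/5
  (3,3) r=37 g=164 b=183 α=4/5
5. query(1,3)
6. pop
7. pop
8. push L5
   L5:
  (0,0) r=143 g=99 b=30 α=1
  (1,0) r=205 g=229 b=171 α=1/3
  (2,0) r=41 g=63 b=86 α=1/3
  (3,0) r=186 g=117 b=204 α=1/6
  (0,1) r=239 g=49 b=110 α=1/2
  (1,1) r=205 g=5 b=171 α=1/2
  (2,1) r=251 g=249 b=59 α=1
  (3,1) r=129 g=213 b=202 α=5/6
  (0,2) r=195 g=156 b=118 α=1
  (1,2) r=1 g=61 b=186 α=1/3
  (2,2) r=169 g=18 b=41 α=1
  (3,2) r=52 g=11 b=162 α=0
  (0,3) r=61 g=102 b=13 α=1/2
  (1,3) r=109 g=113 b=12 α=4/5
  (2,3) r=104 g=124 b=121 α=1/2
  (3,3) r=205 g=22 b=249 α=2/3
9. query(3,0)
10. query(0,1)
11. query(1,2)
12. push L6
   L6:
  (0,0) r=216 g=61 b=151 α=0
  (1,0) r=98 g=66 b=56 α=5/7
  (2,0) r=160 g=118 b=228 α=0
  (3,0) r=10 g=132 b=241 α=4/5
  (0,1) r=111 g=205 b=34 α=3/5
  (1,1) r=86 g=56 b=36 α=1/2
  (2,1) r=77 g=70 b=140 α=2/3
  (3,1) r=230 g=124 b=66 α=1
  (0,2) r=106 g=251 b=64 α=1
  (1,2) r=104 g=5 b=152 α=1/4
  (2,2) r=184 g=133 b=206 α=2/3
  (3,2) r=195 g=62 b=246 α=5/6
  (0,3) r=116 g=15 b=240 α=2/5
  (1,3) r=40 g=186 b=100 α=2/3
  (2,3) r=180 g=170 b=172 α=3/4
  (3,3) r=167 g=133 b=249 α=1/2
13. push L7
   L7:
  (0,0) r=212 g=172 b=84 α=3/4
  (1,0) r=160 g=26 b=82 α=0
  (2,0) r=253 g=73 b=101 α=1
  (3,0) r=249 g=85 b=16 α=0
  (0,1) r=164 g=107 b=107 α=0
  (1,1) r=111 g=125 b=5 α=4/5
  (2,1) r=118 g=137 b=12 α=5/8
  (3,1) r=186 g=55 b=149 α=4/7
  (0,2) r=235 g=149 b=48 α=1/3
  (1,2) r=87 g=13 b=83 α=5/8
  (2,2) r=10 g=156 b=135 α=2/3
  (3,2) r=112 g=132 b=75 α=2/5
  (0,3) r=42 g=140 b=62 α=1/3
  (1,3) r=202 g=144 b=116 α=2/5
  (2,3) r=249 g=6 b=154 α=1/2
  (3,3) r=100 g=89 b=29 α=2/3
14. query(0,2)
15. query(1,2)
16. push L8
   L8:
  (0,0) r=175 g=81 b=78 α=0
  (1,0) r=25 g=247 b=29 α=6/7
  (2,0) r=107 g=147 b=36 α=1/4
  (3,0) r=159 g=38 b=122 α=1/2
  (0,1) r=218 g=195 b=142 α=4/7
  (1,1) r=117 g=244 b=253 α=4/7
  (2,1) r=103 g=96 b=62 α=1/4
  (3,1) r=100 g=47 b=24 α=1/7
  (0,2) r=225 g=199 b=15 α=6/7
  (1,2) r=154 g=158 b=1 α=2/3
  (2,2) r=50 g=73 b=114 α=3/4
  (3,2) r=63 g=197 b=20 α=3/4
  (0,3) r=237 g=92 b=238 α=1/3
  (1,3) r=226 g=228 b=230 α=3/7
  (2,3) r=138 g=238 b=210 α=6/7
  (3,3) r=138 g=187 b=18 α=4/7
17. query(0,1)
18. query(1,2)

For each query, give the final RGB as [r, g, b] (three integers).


query (1,3) [L1,L2,L3,L4] — begin 0,0,0
L1 α=1/2: [108, 231/2, 102]
L2 α=1/2: [55, 721/4, 86]
L3 α=1/7: [534/7, 2327/14, 675/7]
L4 α=1/2: [1093/7, 4357/28, 1062/7]
→ [156, 156, 152]

at x=3,y=0 over L1,L2,L5:
+L1 (α=1/4) → [15, 219/4, 89/4]
+L2 (α=4/7) → [229/7, 4161/28, 4139/28]
+L5 (α=1/6) → [2447/42, 8027/56, 26407/168]
= [58, 143, 157]

(0,1) stack=L1,L2,L5; from [0,0,0]:
+L1 (α=4/7) → [820/7, 68/7, 556/7]
+L2 (α=1/2) → [2493/14, 377/7, 789/7]
+L5 (α=1/2) → [5839/28, 360/7, 1559/14]
rounded: [209, 51, 111]

at x=1,y=2 over L1,L2,L5:
+L1 (α=7/8) → [245/8, 91/8, 315/8]
+L2 (α=1/2) → [877/16, 1227/16, 411/16]
+L5 (α=1/3) → [295/8, 1715/24, 633/8]
rounded: [37, 71, 79]

at x=0,y=2 over L1,L2,L5,L6,L7:
+L1 (α=1/2) → [117/2, 235/2, 251/2]
+L2 (α=1/2) → [193/4, 355/4, 753/4]
+L5 (α=1) → [195, 156, 118]
+L6 (α=1) → [106, 251, 64]
+L7 (α=1/3) → [149, 217, 176/3]
→ [149, 217, 59]

at x=1,y=2 over L1,L2,L5,L6,L7:
after L1 α=7/8: [245/8, 91/8, 315/8]
after L2 α=1/2: [877/16, 1227/16, 411/16]
after L5 α=1/3: [295/8, 1715/24, 633/8]
after L6 α=1/4: [1717/32, 1755/32, 3115/32]
after L7 α=5/8: [19071/256, 7345/256, 22625/256]
rounded: [74, 29, 88]

at x=0,y=1 over L1,L2,L5,L6,L7,L8:
+L1 (α=4/7) → [820/7, 68/7, 556/7]
+L2 (α=1/2) → [2493/14, 377/7, 789/7]
+L5 (α=1/2) → [5839/28, 360/7, 1559/14]
+L6 (α=3/5) → [10501/70, 1005/7, 2273/35]
+L7 (α=0) → [10501/70, 1005/7, 2273/35]
+L8 (α=4/7) → [92543/490, 8475/49, 26699/245]
→ [189, 173, 109]

at x=1,y=2 over L1,L2,L5,L6,L7,L8:
+L1 (α=7/8) → [245/8, 91/8, 315/8]
+L2 (α=1/2) → [877/16, 1227/16, 411/16]
+L5 (α=1/3) → [295/8, 1715/24, 633/8]
+L6 (α=1/4) → [1717/32, 1755/32, 3115/32]
+L7 (α=5/8) → [19071/256, 7345/256, 22625/256]
+L8 (α=2/3) → [97919/768, 88241/768, 23137/768]
→ [127, 115, 30]


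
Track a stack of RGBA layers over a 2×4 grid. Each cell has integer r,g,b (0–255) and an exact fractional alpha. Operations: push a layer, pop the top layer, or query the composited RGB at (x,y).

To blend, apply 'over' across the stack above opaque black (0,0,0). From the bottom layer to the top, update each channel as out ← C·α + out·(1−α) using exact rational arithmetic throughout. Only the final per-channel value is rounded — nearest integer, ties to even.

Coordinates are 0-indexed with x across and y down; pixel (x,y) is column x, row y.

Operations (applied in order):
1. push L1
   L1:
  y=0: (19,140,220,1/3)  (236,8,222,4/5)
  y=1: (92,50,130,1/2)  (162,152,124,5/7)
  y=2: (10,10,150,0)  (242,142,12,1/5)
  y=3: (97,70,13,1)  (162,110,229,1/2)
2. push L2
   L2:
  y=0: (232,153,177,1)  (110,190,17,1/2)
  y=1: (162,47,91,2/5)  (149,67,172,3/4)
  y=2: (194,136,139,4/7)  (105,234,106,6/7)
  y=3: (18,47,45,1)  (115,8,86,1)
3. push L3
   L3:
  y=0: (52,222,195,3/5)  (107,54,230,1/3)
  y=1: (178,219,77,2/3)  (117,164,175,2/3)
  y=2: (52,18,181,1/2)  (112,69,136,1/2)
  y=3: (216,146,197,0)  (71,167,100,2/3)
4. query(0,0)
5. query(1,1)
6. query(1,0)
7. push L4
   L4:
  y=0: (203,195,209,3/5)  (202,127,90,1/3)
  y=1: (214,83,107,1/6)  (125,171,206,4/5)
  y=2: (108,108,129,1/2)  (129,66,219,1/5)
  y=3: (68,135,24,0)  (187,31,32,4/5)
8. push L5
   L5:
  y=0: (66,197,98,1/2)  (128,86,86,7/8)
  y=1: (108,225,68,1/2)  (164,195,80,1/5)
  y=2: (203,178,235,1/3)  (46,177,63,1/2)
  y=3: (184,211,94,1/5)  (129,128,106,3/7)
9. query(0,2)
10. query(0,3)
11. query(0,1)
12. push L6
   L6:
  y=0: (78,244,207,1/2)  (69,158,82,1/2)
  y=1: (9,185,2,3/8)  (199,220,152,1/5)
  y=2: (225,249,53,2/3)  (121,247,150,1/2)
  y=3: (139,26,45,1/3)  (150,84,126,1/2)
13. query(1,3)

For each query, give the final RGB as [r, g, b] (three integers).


query (0,0) [L1,L2,L3] — begin 0,0,0
L1 α=1/3: [19/3, 140/3, 220/3]
L2 α=1: [232, 153, 177]
L3 α=3/5: [124, 972/5, 939/5]
rounded: [124, 194, 188]

(1,1) stack=L1,L2,L3; from [0,0,0]:
+L1 (α=5/7) → [810/7, 760/7, 620/7]
+L2 (α=3/4) → [3939/28, 2167/28, 1058/7]
+L3 (α=2/3) → [3497/28, 11351/84, 3508/21]
= [125, 135, 167]

(1,0) stack=L1,L2,L3; from [0,0,0]:
after L1 α=4/5: [944/5, 32/5, 888/5]
after L2 α=1/2: [747/5, 491/5, 973/10]
after L3 α=1/3: [2029/15, 1252/15, 2123/15]
→ [135, 83, 142]

query (0,2) [L1,L2,L3,L4,L5] — begin 0,0,0
L1 α=0: [0, 0, 0]
L2 α=4/7: [776/7, 544/7, 556/7]
L3 α=1/2: [570/7, 335/7, 1823/14]
L4 α=1/2: [663/7, 1091/14, 3629/28]
L5 α=1/3: [2747/21, 779/7, 6919/42]
→ [131, 111, 165]

query (0,3) [L1,L2,L3,L4,L5] — begin 0,0,0
+L1 (α=1) → [97, 70, 13]
+L2 (α=1) → [18, 47, 45]
+L3 (α=0) → [18, 47, 45]
+L4 (α=0) → [18, 47, 45]
+L5 (α=1/5) → [256/5, 399/5, 274/5]
rounded: [51, 80, 55]

at x=0,y=1 over L1,L2,L3,L4,L5:
L1 α=1/2: [46, 25, 65]
L2 α=2/5: [462/5, 169/5, 377/5]
L3 α=2/3: [2242/15, 2359/15, 1147/15]
L4 α=1/6: [1442/9, 1304/9, 734/9]
L5 α=1/2: [1207/9, 3329/18, 673/9]
→ [134, 185, 75]

query (1,3) [L1,L2,L3,L4,L5,L6] — begin 0,0,0
after L1 α=1/2: [81, 55, 229/2]
after L2 α=1: [115, 8, 86]
after L3 α=2/3: [257/3, 114, 286/3]
after L4 α=4/5: [2501/15, 238/5, 134/3]
after L5 α=3/7: [15809/105, 2872/35, 1490/21]
after L6 α=1/2: [31559/210, 2906/35, 2068/21]
→ [150, 83, 98]


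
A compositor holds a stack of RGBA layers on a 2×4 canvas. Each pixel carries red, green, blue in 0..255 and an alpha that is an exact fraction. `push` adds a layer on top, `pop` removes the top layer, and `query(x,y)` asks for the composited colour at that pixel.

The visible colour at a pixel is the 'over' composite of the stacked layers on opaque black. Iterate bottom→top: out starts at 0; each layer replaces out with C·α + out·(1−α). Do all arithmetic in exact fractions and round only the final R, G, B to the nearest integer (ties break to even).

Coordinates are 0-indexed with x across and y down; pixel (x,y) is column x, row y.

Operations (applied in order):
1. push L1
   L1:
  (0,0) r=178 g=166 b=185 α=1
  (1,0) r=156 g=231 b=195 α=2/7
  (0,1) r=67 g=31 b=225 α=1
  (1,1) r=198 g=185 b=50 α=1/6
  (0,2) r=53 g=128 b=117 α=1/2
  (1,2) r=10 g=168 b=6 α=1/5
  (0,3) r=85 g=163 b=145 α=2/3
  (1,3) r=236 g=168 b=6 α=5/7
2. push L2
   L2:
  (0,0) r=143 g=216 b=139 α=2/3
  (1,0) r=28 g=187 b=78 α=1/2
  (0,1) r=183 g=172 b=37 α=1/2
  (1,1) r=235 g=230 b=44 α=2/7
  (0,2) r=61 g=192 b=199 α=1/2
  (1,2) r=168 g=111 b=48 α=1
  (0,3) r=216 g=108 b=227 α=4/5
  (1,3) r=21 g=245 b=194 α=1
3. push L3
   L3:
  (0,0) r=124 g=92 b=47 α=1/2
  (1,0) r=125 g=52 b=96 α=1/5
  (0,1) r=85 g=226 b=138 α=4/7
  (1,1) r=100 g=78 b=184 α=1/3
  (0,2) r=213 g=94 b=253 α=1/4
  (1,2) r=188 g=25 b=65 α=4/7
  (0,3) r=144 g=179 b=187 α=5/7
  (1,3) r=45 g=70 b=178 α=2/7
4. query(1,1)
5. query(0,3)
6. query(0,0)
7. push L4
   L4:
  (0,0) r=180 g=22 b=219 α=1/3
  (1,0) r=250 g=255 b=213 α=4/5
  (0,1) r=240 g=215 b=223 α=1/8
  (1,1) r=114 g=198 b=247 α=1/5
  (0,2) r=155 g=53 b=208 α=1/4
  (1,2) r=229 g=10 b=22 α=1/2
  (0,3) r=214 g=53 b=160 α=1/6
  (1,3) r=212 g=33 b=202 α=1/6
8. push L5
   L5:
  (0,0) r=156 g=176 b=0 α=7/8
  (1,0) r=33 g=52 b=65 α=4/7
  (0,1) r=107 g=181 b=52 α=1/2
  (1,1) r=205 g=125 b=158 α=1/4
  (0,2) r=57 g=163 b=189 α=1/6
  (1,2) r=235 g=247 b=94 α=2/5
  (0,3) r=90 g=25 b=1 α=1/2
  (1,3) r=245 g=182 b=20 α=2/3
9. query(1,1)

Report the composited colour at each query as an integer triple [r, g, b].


query (1,1) [L1,L2,L3] — begin 0,0,0
+L1 (α=1/6) → [33, 185/6, 25/3]
+L2 (α=2/7) → [635/7, 3685/42, 389/21]
+L3 (α=1/3) → [1970/21, 5323/63, 4642/63]
→ [94, 84, 74]

at x=0,y=3 over L1,L2,L3:
+L1 (α=2/3) → [170/3, 326/3, 290/3]
+L2 (α=4/5) → [2762/15, 1622/15, 3014/15]
+L3 (α=5/7) → [2332/15, 16669/105, 20053/105]
= [155, 159, 191]

query (0,0) [L1,L2,L3] — begin 0,0,0
L1 α=1: [178, 166, 185]
L2 α=2/3: [464/3, 598/3, 463/3]
L3 α=1/2: [418/3, 437/3, 302/3]
rounded: [139, 146, 101]

query (1,1) [L1,L2,L3,L4,L5] — begin 0,0,0
after L1 α=1/6: [33, 185/6, 25/3]
after L2 α=2/7: [635/7, 3685/42, 389/21]
after L3 α=1/3: [1970/21, 5323/63, 4642/63]
after L4 α=1/5: [10274/105, 33766/315, 34129/315]
after L5 α=1/4: [17449/140, 46891/420, 50719/420]
= [125, 112, 121]


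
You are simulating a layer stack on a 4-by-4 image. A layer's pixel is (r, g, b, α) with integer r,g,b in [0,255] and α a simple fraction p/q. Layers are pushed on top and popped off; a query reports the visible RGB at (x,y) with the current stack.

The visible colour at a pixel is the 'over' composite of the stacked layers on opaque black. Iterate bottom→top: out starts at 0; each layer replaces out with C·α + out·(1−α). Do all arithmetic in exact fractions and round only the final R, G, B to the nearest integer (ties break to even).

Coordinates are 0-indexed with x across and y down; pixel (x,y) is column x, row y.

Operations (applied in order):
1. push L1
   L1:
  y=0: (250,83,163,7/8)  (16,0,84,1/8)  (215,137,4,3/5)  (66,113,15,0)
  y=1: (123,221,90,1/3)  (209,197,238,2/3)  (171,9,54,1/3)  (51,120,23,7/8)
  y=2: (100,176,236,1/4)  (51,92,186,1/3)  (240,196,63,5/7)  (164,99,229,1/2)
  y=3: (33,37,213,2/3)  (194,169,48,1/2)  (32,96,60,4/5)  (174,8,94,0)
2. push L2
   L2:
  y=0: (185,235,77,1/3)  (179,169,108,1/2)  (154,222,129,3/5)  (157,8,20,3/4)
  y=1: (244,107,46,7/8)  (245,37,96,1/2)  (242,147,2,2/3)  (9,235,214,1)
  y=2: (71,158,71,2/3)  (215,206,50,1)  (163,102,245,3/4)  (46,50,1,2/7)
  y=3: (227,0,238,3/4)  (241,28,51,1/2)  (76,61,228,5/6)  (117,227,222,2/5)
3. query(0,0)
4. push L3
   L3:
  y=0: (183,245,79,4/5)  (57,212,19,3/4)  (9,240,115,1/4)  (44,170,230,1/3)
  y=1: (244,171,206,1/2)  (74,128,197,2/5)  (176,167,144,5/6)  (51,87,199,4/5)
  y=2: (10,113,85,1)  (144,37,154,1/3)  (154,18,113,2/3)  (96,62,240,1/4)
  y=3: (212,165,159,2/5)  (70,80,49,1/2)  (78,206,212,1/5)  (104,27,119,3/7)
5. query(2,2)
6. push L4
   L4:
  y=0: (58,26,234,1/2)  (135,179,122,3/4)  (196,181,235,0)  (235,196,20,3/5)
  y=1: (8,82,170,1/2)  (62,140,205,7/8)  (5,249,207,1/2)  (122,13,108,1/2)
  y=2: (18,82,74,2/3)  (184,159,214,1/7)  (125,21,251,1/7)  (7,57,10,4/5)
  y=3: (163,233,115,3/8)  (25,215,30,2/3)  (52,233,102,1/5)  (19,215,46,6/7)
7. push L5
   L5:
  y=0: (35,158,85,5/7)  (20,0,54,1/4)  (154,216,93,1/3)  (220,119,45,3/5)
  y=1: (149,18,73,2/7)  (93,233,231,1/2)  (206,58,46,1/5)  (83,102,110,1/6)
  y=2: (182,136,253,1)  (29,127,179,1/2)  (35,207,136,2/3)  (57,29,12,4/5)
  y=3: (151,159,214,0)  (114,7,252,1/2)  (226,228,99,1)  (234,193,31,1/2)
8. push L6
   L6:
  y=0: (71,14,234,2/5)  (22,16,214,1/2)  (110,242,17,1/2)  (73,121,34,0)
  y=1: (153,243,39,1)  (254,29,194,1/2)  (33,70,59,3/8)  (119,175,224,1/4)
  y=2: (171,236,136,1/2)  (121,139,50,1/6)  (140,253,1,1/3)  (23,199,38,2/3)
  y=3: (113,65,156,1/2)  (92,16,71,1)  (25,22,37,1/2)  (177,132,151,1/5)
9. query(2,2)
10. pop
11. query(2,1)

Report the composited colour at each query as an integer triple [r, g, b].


(0,0) stack=L1,L2; from [0,0,0]:
after L1 α=7/8: [875/4, 581/8, 1141/8]
after L2 α=1/3: [415/2, 507/4, 483/4]
= [208, 127, 121]

query (2,2) [L1,L2,L3] — begin 0,0,0
+L1 (α=5/7) → [1200/7, 140, 45]
+L2 (α=3/4) → [4623/28, 223/2, 195]
+L3 (α=2/3) → [13247/84, 295/6, 421/3]
rounded: [158, 49, 140]

query (2,2) [L1,L2,L3,L4,L5,L6] — begin 0,0,0
L1 α=5/7: [1200/7, 140, 45]
L2 α=3/4: [4623/28, 223/2, 195]
L3 α=2/3: [13247/84, 295/6, 421/3]
L4 α=1/7: [14997/98, 316/7, 1093/7]
L5 α=2/3: [21857/294, 3214/21, 999/7]
L6 α=1/3: [42437/441, 11741/63, 2005/21]
rounded: [96, 186, 95]

at x=2,y=1 over L1,L2,L3,L4,L5:
L1 α=1/3: [57, 3, 18]
L2 α=2/3: [541/3, 99, 22/3]
L3 α=5/6: [3181/18, 467/3, 1091/9]
L4 α=1/2: [3271/36, 607/3, 1477/9]
L5 α=1/5: [1025/9, 2602/15, 6322/45]
→ [114, 173, 140]


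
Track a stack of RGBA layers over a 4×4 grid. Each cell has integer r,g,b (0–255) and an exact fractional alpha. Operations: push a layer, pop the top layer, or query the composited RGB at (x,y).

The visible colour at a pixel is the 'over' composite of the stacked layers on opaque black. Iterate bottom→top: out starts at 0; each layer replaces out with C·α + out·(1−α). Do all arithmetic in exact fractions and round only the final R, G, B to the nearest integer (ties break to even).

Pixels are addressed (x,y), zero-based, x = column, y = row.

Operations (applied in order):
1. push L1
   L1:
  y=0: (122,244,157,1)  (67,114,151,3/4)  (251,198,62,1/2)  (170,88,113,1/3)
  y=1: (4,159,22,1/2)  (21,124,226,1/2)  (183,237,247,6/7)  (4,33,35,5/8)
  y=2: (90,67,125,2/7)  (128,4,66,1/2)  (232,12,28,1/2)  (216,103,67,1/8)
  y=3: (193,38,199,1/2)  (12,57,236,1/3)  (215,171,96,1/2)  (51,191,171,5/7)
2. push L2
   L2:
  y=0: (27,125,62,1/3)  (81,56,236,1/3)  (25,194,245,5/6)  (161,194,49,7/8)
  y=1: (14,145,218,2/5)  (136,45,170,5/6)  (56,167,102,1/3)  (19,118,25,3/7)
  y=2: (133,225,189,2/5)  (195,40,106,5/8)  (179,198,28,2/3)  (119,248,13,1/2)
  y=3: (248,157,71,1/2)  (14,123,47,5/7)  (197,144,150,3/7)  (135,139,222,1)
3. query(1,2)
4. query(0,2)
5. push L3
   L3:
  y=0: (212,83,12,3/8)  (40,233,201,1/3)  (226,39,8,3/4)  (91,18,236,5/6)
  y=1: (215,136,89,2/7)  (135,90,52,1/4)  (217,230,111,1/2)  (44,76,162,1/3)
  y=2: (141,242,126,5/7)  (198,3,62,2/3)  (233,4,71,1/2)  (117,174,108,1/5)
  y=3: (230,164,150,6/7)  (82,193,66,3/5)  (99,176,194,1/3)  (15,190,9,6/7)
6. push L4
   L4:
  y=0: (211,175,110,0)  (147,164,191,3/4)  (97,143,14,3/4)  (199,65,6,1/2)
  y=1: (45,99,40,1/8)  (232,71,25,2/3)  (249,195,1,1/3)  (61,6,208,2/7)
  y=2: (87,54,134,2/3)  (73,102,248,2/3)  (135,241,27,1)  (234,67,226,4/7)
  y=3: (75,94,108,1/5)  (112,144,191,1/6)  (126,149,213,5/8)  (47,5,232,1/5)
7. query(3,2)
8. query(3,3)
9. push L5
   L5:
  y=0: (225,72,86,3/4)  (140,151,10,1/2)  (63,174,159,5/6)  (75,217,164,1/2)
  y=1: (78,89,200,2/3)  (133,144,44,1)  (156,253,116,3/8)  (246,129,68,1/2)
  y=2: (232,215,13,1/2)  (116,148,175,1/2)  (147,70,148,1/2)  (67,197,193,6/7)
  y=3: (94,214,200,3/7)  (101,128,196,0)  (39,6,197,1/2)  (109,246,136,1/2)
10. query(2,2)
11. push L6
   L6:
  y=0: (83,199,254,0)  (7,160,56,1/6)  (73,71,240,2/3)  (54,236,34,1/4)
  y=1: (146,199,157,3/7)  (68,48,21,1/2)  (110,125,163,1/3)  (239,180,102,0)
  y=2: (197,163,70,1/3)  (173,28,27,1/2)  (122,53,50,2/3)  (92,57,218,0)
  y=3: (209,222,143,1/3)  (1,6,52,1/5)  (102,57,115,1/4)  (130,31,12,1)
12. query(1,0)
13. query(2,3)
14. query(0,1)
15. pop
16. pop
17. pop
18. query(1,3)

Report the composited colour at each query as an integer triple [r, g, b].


query (1,2) [L1,L2] — begin 0,0,0
+L1 (α=1/2) → [64, 2, 33]
+L2 (α=5/8) → [1167/8, 103/4, 629/8]
= [146, 26, 79]

at x=0,y=2 over L1,L2:
after L1 α=2/7: [180/7, 134/7, 250/7]
after L2 α=2/5: [2402/35, 3552/35, 3396/35]
rounded: [69, 101, 97]

(3,2) stack=L1,L2,L3,L4; from [0,0,0]:
after L1 α=1/8: [27, 103/8, 67/8]
after L2 α=1/2: [73, 2087/16, 171/16]
after L3 α=1/5: [409/5, 2783/20, 603/20]
after L4 α=4/7: [5907/35, 13709/140, 19889/140]
rounded: [169, 98, 142]

at x=3,y=3 over L1,L2,L3,L4:
after L1 α=5/7: [255/7, 955/7, 855/7]
after L2 α=1: [135, 139, 222]
after L3 α=6/7: [225/7, 1279/7, 276/7]
after L4 α=1/5: [1229/35, 5151/35, 2728/35]
rounded: [35, 147, 78]

at x=2,y=2 over L1,L2,L3,L4,L5:
L1 α=1/2: [116, 6, 14]
L2 α=2/3: [158, 134, 70/3]
L3 α=1/2: [391/2, 69, 283/6]
L4 α=1: [135, 241, 27]
L5 α=1/2: [141, 311/2, 175/2]
rounded: [141, 156, 88]

(1,0) stack=L1,L2,L3,L4,L5,L6; from [0,0,0]:
after L1 α=3/4: [201/4, 171/2, 453/4]
after L2 α=1/3: [121/2, 227/3, 925/6]
after L3 α=1/3: [161/3, 1153/9, 1528/9]
after L4 α=3/4: [371/3, 5581/36, 6685/36]
after L5 α=1/2: [791/6, 11017/72, 7045/72]
after L6 α=1/6: [3997/36, 66605/432, 39257/432]
→ [111, 154, 91]

at x=2,y=3 over L1,L2,L3,L4,L5,L6:
+L1 (α=1/2) → [215/2, 171/2, 48]
+L2 (α=3/7) → [1021/7, 774/7, 642/7]
+L3 (α=1/3) → [2735/21, 2780/21, 2642/21]
+L4 (α=5/8) → [7145/56, 7995/56, 10097/56]
+L5 (α=1/2) → [9329/112, 8331/112, 21129/112]
+L6 (α=1/4) → [39411/448, 31377/448, 76267/448]
= [88, 70, 170]

(0,1) stack=L1,L2,L3,L4,L5,L6; from [0,0,0]:
after L1 α=1/2: [2, 159/2, 11]
after L2 α=2/5: [34/5, 1057/10, 469/5]
after L3 α=2/7: [464/7, 1601/14, 647/7]
after L4 α=1/8: [509/8, 1799/16, 687/8]
after L5 α=2/3: [1757/24, 1549/16, 3887/24]
after L6 α=3/7: [4385/42, 3937/28, 959/6]
rounded: [104, 141, 160]

at x=1,y=3 over L1,L2,L3:
+L1 (α=1/3) → [4, 19, 236/3]
+L2 (α=5/7) → [78/7, 653/7, 1177/21]
+L3 (α=3/5) → [1878/35, 5359/35, 6512/105]
= [54, 153, 62]
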